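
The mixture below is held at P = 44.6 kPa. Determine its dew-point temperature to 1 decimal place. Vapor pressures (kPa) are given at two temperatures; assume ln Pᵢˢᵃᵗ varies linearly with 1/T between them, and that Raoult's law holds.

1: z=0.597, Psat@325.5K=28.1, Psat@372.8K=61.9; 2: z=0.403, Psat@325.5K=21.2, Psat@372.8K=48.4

T = 358.5 K

Dew-point temperature: Σzᵢ·P/Pᵢˢᵃᵗ(T) = 1. Interpolate ln Pᵢˢᵃᵗ = aᵢ + bᵢ/T.
  T = 325.5 K: ΣzᵢP/Pᵢˢᵃᵗ = 1.7954
  T = 372.8 K: ΣzᵢP/Pᵢˢᵃᵗ = 0.8015
  T = 349.1 K: ΣzᵢP/Pᵢˢᵃᵗ = 1.1682
  T = 361.0 K: ΣzᵢP/Pᵢˢᵃᵗ = 0.9609
  T = 355.1 K: ΣzᵢP/Pᵢˢᵃᵗ = 1.0569
  T = 358.1 K: ΣzᵢP/Pᵢˢᵃᵗ = 1.0065
Interpolating between 358.1 K and 361.0 K gives T ≈ 358.5 K.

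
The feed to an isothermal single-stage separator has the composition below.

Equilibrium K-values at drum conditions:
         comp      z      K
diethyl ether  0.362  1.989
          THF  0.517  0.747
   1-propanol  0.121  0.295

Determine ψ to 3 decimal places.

ψ = 0.377

Material balance + equilibrium reduce to Σ zᵢ(Kᵢ−1)/(1+ψ(Kᵢ−1)) = 0.
g(0) = ΣzᵢKᵢ − 1 = 0.142 and g(1) = 1 − Σzᵢ/Kᵢ = -0.284, so a root lies in (0, 1).
Newton iteration, ψ⁰ = 0.5:
  ψ = 0.500: g = -0.0419, g' = -0.345 → ψ = 0.379
  ψ = 0.379: g = -0.0005, g' = -0.340 → ψ = 0.377
Converged at ψ = 0.377.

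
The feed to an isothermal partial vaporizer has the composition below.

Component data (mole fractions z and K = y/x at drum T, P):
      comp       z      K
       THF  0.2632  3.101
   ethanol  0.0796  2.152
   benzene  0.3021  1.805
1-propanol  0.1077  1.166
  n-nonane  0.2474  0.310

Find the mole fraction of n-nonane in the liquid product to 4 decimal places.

x_n-nonane = 0.5899

Iterate (Newton) starting at V/F = 0.5:
  V/F = 0.5000: g = 0.25715, g' = -0.6955 → V/F = 0.8698
  V/F = 0.8698: g = -0.02686, g' = -0.9784 → V/F = 0.8423
  V/F = 0.8423: g = -0.00080, g' = -0.9220 → V/F = 0.8414
Converged at V/F = 0.8414.
Compositions from xᵢ = zᵢ/(1+V/F(Kᵢ−1)), yᵢ = Kᵢxᵢ:
  THF: x = 0.0951, y = 0.2949
  ethanol: x = 0.0404, y = 0.0870
  benzene: x = 0.1801, y = 0.3251
  1-propanol: x = 0.0945, y = 0.1102
  n-nonane: x = 0.5899, y = 0.1829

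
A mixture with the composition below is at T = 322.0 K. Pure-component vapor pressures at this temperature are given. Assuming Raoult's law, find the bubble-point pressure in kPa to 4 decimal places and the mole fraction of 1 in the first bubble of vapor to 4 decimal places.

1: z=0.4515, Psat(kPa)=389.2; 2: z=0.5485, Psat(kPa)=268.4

Pbub = 322.9412 kPa, y_1 = 0.5441

At the bubble point ψ → 0, so ΣzᵢKᵢ = 1 with Kᵢ = Pᵢˢᵃᵗ/P ⇒ P = ΣzᵢPᵢˢᵃᵗ.
P = 0.4515·389.2 + 0.5485·268.4 = 322.9412 kPa
yᵢ = zᵢPᵢˢᵃᵗ/P ⇒ y_1 = 0.4515·389.2/322.9412 = 0.5441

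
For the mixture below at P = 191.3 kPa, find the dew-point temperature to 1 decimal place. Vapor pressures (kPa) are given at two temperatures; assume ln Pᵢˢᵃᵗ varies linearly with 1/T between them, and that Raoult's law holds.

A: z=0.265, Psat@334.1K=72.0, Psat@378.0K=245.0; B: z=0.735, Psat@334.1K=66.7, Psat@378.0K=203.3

Dew-point temperature: Σzᵢ·P/Pᵢˢᵃᵗ(T) = 1. Interpolate ln Pᵢˢᵃᵗ = aᵢ + bᵢ/T.
  T = 334.1 K: ΣzᵢP/Pᵢˢᵃᵗ = 2.8121
  T = 378.0 K: ΣzᵢP/Pᵢˢᵃᵗ = 0.8985
  T = 356.1 K: ΣzᵢP/Pᵢˢᵃᵗ = 1.5322
  T = 367.1 K: ΣzᵢP/Pᵢˢᵃᵗ = 1.1626
  T = 372.6 K: ΣzᵢP/Pᵢˢᵃᵗ = 1.0189
  T = 375.3 K: ΣzᵢP/Pᵢˢᵃᵗ = 0.9564
Interpolating between 372.6 K and 375.3 K gives T ≈ 373.4 K.

T = 373.4 K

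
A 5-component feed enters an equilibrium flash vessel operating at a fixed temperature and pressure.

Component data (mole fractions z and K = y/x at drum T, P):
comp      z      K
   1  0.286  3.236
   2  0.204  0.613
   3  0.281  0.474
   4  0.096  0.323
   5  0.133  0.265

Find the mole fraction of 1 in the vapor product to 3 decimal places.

y_1 = 0.638

Material balance + equilibrium reduce to Σ zᵢ(Kᵢ−1)/(1+ψ(Kᵢ−1)) = 0.
Feasibility: ΣzᵢKᵢ = 1.250, Σzᵢ/Kᵢ = 1.813 — both > 1, two phases present.
Iterate (Newton) starting at ψ = 0.5:
  ψ = 0.500: g = -0.2493, g' = -0.789 → ψ = 0.184
  ψ = 0.184: g = 0.0171, g' = -1.002 → ψ = 0.201
Converged at ψ = 0.201.
Compositions from xᵢ = zᵢ/(1+ψ(Kᵢ−1)), yᵢ = Kᵢxᵢ:
  1: x = 0.197, y = 0.638
  2: x = 0.221, y = 0.136
  3: x = 0.314, y = 0.149
  4: x = 0.111, y = 0.036
  5: x = 0.156, y = 0.041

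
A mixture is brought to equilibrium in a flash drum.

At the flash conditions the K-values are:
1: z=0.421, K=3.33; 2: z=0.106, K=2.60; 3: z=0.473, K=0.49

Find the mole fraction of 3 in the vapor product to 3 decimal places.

Rachford–Rice: g(β) = Σ zᵢ(Kᵢ−1)/(1+β(Kᵢ−1)) = 0.
Check two-phase: ΣzᵢKᵢ = 1.909 > 1 and Σzᵢ/Kᵢ = 1.133 > 1, so g(0) = 0.909 > 0 and g(1) = -0.133 < 0.
Iterate (Newton) starting at β = 0.5:
  β = 0.500: g = 0.2235, g' = -0.793 → β = 0.782
  β = 0.782: g = 0.0218, g' = -0.681 → β = 0.814
Converged at β = 0.814.
Compositions from xᵢ = zᵢ/(1+β(Kᵢ−1)), yᵢ = Kᵢxᵢ:
  1: x = 0.145, y = 0.484
  2: x = 0.046, y = 0.120
  3: x = 0.809, y = 0.396

y_3 = 0.396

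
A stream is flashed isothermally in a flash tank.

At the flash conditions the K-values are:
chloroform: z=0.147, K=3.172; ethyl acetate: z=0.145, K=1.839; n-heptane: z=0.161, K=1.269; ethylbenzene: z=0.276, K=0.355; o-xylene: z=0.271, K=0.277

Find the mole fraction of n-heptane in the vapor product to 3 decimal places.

Material balance + equilibrium reduce to Σ zᵢ(Kᵢ−1)/(1+V/F(Kᵢ−1)) = 0.
Check two-phase: ΣzᵢKᵢ = 1.110 > 1 and Σzᵢ/Kᵢ = 2.008 > 1, so g(0) = 0.110 > 0 and g(1) = -1.008 < 0.
Iterate (Newton) starting at V/F = 0.5:
  V/F = 0.500: g = -0.2927, g' = -0.817 → V/F = 0.142
  V/F = 0.142: g = -0.0196, g' = -0.813 → V/F = 0.118
Converged at V/F = 0.118.
Compositions from xᵢ = zᵢ/(1+V/F(Kᵢ−1)), yᵢ = Kᵢxᵢ:
  chloroform: x = 0.117, y = 0.371
  ethyl acetate: x = 0.132, y = 0.243
  n-heptane: x = 0.156, y = 0.198
  ethylbenzene: x = 0.299, y = 0.106
  o-xylene: x = 0.296, y = 0.082

y_n-heptane = 0.198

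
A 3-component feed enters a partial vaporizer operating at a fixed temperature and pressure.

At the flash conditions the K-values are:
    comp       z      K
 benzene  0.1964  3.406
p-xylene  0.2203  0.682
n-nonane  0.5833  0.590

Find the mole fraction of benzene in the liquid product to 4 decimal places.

x_benzene = 0.1380

Rachford–Rice: g(ψ) = Σ zᵢ(Kᵢ−1)/(1+ψ(Kᵢ−1)) = 0.
Check two-phase: ΣzᵢKᵢ = 1.1633 > 1 and Σzᵢ/Kᵢ = 1.3693 > 1, so g(0) = 0.1633 > 0 and g(1) = -0.3693 < 0.
Newton–Raphson from ψ = 0.63:
  ψ = 0.6300: g = -0.22222, g' = -0.3927 → ψ = 0.0641
  ψ = 0.0641: g = 0.09223, g' = -0.9799 → ψ = 0.1583
  ψ = 0.1583: g = 0.01270, g' = -0.7331 → ψ = 0.1756
  ψ = 0.1756: g = 0.00029, g' = -0.7007 → ψ = 0.1760
Converged at ψ = 0.1760.
Compositions from xᵢ = zᵢ/(1+ψ(Kᵢ−1)), yᵢ = Kᵢxᵢ:
  benzene: x = 0.1380, y = 0.4699
  p-xylene: x = 0.2334, y = 0.1592
  n-nonane: x = 0.6287, y = 0.3709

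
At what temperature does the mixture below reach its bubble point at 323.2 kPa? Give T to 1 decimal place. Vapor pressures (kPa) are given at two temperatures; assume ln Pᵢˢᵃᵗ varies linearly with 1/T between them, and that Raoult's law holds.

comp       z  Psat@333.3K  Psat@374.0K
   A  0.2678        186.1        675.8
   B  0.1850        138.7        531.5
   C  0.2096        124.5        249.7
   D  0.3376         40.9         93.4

T = 369.5 K

Bubble-point temperature: ΣzᵢPᵢˢᵃᵗ(T) = P. Interpolate ln Pᵢˢᵃᵗ = aᵢ + bᵢ/T.
  T = 333.3 K: ΣzᵢPᵢˢᵃᵗ = 115.40 kPa
  T = 374.0 K: ΣzᵢPᵢˢᵃᵗ = 363.18 kPa
  T = 353.6 K: ΣzᵢPᵢˢᵃᵗ = 209.55 kPa
  T = 363.8 K: ΣzᵢPᵢˢᵃᵗ = 277.52 kPa
  T = 368.9 K: ΣzᵢPᵢˢᵃᵗ = 317.94 kPa
  T = 371.4 K: ΣzᵢPᵢˢᵃᵗ = 339.48 kPa
Interpolating between 368.9 K and 371.4 K gives T ≈ 369.5 K.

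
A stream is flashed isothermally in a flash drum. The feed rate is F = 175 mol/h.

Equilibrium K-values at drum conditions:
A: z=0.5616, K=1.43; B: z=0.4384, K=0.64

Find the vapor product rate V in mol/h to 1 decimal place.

V = 94.6 mol/h

Material balance + equilibrium reduce to Σ zᵢ(Kᵢ−1)/(1+β(Kᵢ−1)) = 0.
Check two-phase: ΣzᵢKᵢ = 1.0837 > 1 and Σzᵢ/Kᵢ = 1.0777 > 1, so g(0) = 0.0837 > 0 and g(1) = -0.0777 < 0.
Iterate (Newton) starting at β = 0.69:
  β = 0.6900: g = -0.02375, g' = -0.1623 → β = 0.5437
  β = 0.5437: g = -0.00050, g' = -0.1561 → β = 0.5405
Converged at β = 0.5405.
Then V = β·F = 0.5405·175 = 94.6 mol/h and L = F − V = 80.4 mol/h.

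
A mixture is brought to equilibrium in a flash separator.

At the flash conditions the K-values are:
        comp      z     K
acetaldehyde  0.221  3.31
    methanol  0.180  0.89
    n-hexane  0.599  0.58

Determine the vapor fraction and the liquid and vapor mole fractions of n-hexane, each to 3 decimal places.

Material balance + equilibrium reduce to Σ zᵢ(Kᵢ−1)/(1+ψ(Kᵢ−1)) = 0.
g(0) = ΣzᵢKᵢ − 1 = 0.239 and g(1) = 1 − Σzᵢ/Kᵢ = -0.302, so a root lies in (0, 1).
Iterate (Newton) starting at ψ = 0.5:
  ψ = 0.500: g = -0.1025, g' = -0.426 → ψ = 0.259
  ψ = 0.259: g = 0.0166, g' = -0.597 → ψ = 0.287
  ψ = 0.287: g = 0.0004, g' = -0.565 → ψ = 0.288
Converged at ψ = 0.288.
Compositions from xᵢ = zᵢ/(1+ψ(Kᵢ−1)), yᵢ = Kᵢxᵢ:
  acetaldehyde: x = 0.133, y = 0.439
  methanol: x = 0.186, y = 0.165
  n-hexane: x = 0.681, y = 0.395

ψ = 0.288, x_n-hexane = 0.681, y_n-hexane = 0.395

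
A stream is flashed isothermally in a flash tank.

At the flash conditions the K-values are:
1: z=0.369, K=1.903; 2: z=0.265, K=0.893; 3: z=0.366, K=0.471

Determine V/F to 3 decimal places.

V/F = 0.308

Rachford–Rice: g(V/F) = Σ zᵢ(Kᵢ−1)/(1+V/F(Kᵢ−1)) = 0.
g(0) = ΣzᵢKᵢ − 1 = 0.111 and g(1) = 1 − Σzᵢ/Kᵢ = -0.268, so a root lies in (0, 1).
Newton–Raphson from V/F = 0.61:
  V/F = 0.610: g = -0.1013, g' = -0.352 → V/F = 0.322
  V/F = 0.322: g = -0.0046, g' = -0.333 → V/F = 0.308
Converged at V/F = 0.308.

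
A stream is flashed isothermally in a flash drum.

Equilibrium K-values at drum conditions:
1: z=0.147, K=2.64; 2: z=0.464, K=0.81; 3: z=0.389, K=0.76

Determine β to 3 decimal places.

β = 0.170

Rachford–Rice: g(β) = Σ zᵢ(Kᵢ−1)/(1+β(Kᵢ−1)) = 0.
Feasibility: ΣzᵢKᵢ = 1.060, Σzᵢ/Kᵢ = 1.140 — both > 1, two phases present.
Iterate (Newton) starting at β = 0.31:
  β = 0.310: g = -0.0347, g' = -0.219 → β = 0.151
  β = 0.151: g = 0.0055, g' = -0.296 → β = 0.170
Converged at β = 0.170.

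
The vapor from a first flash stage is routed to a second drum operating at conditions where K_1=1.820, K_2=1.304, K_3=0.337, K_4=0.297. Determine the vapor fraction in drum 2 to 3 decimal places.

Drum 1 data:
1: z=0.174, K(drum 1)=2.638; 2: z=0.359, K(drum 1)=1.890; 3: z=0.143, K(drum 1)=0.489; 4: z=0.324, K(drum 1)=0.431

V/F (drum 2) = 0.375

Drum 1:
Material balance + equilibrium reduce to Σ zᵢ(Kᵢ−1)/(1+ψ₁(Kᵢ−1)) = 0.
Check two-phase: ΣzᵢKᵢ = 1.347 > 1 and Σzᵢ/Kᵢ = 1.300 > 1, so g(0) = 0.347 > 0 and g(1) = -0.300 < 0.
Newton iteration, ψ₁⁰ = 0.5:
  ψ₁ = 0.500: g = 0.0220, g' = -0.550 → ψ₁ = 0.540
Converged at ψ₁ = 0.540.
Drum-1 compositions:
  1: x = 0.092, y = 0.244
  2: x = 0.242, y = 0.458
  3: x = 0.197, y = 0.097
  4: x = 0.468, y = 0.202
Drum-2 feed = drum-1 vapor: z₂ = (0.2436, 0.4583, 0.0966, 0.2016).
Drum 2:
Let ψ₂ = V/F and solve Σ zᵢ(Kᵢ−1)/(1+ψ₂(Kᵢ−1)) = 0.
g(0) = ΣzᵢKᵢ − 1 = 0.133 and g(1) = 1 − Σzᵢ/Kᵢ = -0.451, so a root lies in (0, 1).
Newton–Raphson from ψ₂ = 0.31:
  ψ₂ = 0.310: g = 0.0248, g' = -0.370 → ψ₂ = 0.377
  ψ₂ = 0.377: g = -0.0006, g' = -0.390 → ψ₂ = 0.375
Converged at ψ₂ = 0.375.
  1: x = 0.186, y = 0.339
  2: x = 0.411, y = 0.536
  3: x = 0.129, y = 0.043
  4: x = 0.274, y = 0.081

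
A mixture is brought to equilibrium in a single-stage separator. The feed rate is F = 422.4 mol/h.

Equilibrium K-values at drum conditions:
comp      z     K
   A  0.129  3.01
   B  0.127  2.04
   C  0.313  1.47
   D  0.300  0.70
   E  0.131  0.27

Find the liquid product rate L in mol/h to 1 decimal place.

L = 139.1 mol/h

Material balance + equilibrium reduce to Σ zᵢ(Kᵢ−1)/(1+ψ(Kᵢ−1)) = 0.
Feasibility: ΣzᵢKᵢ = 1.353, Σzᵢ/Kᵢ = 1.232 — both > 1, two phases present.
Newton–Raphson from ψ = 0.63:
  ψ = 0.630: g = 0.0197, g' = -0.473 → ψ = 0.672
  ψ = 0.672: g = -0.0004, g' = -0.493 → ψ = 0.671
Converged at ψ = 0.671.
Then V = ψ·F = 0.6708·422.4 = 283.3 mol/h and L = F − V = 139.1 mol/h.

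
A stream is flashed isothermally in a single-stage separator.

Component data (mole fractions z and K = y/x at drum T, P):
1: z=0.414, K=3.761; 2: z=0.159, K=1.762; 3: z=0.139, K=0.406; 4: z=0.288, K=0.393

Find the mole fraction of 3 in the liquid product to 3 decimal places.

x_3 = 0.245

Material balance + equilibrium reduce to Σ zᵢ(Kᵢ−1)/(1+ψ(Kᵢ−1)) = 0.
Check two-phase: ΣzᵢKᵢ = 2.007 > 1 and Σzᵢ/Kᵢ = 1.276 > 1, so g(0) = 1.007 > 0 and g(1) = -0.276 < 0.
Newton–Raphson from ψ = 0.36:
  ψ = 0.360: g = 0.3396, g' = -1.104 → ψ = 0.668
  ψ = 0.668: g = 0.0515, g' = -0.866 → ψ = 0.727
Converged at ψ = 0.727.
Compositions from xᵢ = zᵢ/(1+ψ(Kᵢ−1)), yᵢ = Kᵢxᵢ:
  1: x = 0.138, y = 0.518
  2: x = 0.102, y = 0.180
  3: x = 0.245, y = 0.099
  4: x = 0.515, y = 0.203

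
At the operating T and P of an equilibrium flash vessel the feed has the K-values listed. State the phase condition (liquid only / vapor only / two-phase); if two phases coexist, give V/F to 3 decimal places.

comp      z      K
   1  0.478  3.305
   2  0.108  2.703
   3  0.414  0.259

ΣzᵢKᵢ = 1.979; Σzᵢ/Kᵢ = 1.783.
Both exceed 1, so a two-phase solution exists.
Rachford–Rice: g(ψ) = Σ zᵢ(Kᵢ−1)/(1+ψ(Kᵢ−1)) = 0.
Iterate (Newton) starting at ψ = 0.5:
  ψ = 0.500: g = 0.1239, g' = -1.213 → ψ = 0.602
  ψ = 0.602: g = -0.0017, g' = -1.263 → ψ = 0.601
Converged at ψ = 0.601.

two-phase, V/F = 0.601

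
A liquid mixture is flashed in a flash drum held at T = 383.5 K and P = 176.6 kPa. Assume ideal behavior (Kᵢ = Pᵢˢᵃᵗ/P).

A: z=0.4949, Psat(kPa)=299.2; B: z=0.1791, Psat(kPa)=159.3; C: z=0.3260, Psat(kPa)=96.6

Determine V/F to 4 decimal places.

V/F = 0.6847

Raoult's law: Kᵢ = Pᵢˢᵃᵗ/P = Pᵢˢᵃᵗ/176.6.
  K_A = 299.2/176.6 = 1.694224, K_B = 159.3/176.6 = 0.902039, K_C = 96.6/176.6 = 0.546999
Rachford–Rice: g(V/F) = Σ zᵢ(Kᵢ−1)/(1+V/F(Kᵢ−1)) = 0.
Feasibility: ΣzᵢKᵢ = 1.1783, Σzᵢ/Kᵢ = 1.0866 — both > 1, two phases present.
Newton iteration, V/F⁰ = 0.46:
  V/F = 0.4600: g = 0.05549, g' = -0.2457 → V/F = 0.6859
  V/F = 0.6859: g = -0.00030, g' = -0.2522 → V/F = 0.6847
Converged at V/F = 0.6847.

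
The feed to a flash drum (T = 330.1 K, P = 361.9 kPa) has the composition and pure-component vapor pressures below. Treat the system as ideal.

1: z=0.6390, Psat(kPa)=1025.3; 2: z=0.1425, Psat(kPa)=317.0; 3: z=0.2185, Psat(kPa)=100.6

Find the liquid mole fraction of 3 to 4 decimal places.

Raoult's law: Kᵢ = Pᵢˢᵃᵗ/P = Pᵢˢᵃᵗ/361.9.
  K_1 = 1025.3/361.9 = 2.833103, K_2 = 317.0/361.9 = 0.875933, K_3 = 100.6/361.9 = 0.277977
Let β = V/F and solve Σ zᵢ(Kᵢ−1)/(1+β(Kᵢ−1)) = 0.
Check two-phase: ΣzᵢKᵢ = 1.9959 > 1 and Σzᵢ/Kᵢ = 1.1743 > 1, so g(0) = 0.9959 > 0 and g(1) = -0.1743 < 0.
Iterate (Newton) starting at β = 0.5:
  β = 0.5000: g = 0.34544, g' = -0.8660 → β = 0.8989
  β = 0.8989: g = -0.02697, g' = -1.2337 → β = 0.8770
  β = 0.8770: g = -0.00077, g' = -1.1653 → β = 0.8764
Converged at β = 0.8764.
Compositions from xᵢ = zᵢ/(1+β(Kᵢ−1)), yᵢ = Kᵢxᵢ:
  1: x = 0.2452, y = 0.6946
  2: x = 0.1599, y = 0.1400
  3: x = 0.5950, y = 0.1654

x_3 = 0.5950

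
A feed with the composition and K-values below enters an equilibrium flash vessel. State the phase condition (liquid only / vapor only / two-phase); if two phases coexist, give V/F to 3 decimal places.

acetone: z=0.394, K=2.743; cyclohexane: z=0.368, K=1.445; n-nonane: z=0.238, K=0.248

two-phase, V/F = 0.760

ΣzᵢKᵢ = 1.672; Σzᵢ/Kᵢ = 1.358.
Both exceed 1, so a two-phase solution exists.
Rachford–Rice: g(ψ) = Σ zᵢ(Kᵢ−1)/(1+ψ(Kᵢ−1)) = 0.
Newton–Raphson from ψ = 0.4:
  ψ = 0.400: g = 0.2877, g' = -0.743 → ψ = 0.787
  ψ = 0.787: g = -0.0276, g' = -1.061 → ψ = 0.761
  ψ = 0.761: g = -0.0008, g' = -0.997 → ψ = 0.760
Converged at ψ = 0.760.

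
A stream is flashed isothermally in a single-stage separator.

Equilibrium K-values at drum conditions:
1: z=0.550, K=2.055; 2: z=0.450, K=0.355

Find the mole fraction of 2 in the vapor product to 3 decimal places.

y_2 = 0.220

Let ψ = V/F and solve Σ zᵢ(Kᵢ−1)/(1+ψ(Kᵢ−1)) = 0.
g(0) = ΣzᵢKᵢ − 1 = 0.290 and g(1) = 1 − Σzᵢ/Kᵢ = -0.535, so a root lies in (0, 1).
Binary case is linear: z₁(K₁−1)(1+ψ(K₂−1)) + z₂(K₂−1)(1+ψ(K₁−1)) = 0
⇒ ψ = [z₁(K₁−1)+z₂(K₂−1)] / [−(K₁−1)(K₂−1)] = 0.2900/0.6805 = 0.426
Compositions from xᵢ = zᵢ/(1+ψ(Kᵢ−1)), yᵢ = Kᵢxᵢ:
  1: x = 0.379, y = 0.780
  2: x = 0.621, y = 0.220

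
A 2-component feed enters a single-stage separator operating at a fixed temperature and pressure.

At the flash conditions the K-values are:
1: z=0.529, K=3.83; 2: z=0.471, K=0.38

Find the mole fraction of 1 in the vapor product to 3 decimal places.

Newton iteration, ψ⁰ = 0.5:
  ψ = 0.500: g = 0.1967, g' = -1.107 → ψ = 0.678
  ψ = 0.678: g = 0.0094, g' = -1.036 → ψ = 0.687
Converged at ψ = 0.687.
Compositions from xᵢ = zᵢ/(1+ψ(Kᵢ−1)), yᵢ = Kᵢxᵢ:
  1: x = 0.180, y = 0.688
  2: x = 0.820, y = 0.312

y_1 = 0.688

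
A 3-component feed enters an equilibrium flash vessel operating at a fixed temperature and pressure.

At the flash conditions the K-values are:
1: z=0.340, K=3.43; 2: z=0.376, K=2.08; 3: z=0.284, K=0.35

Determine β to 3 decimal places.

β = 0.920

Material balance + equilibrium reduce to Σ zᵢ(Kᵢ−1)/(1+β(Kᵢ−1)) = 0.
Feasibility: ΣzᵢKᵢ = 2.048, Σzᵢ/Kᵢ = 1.091 — both > 1, two phases present.
Newton iteration, β⁰ = 0.64:
  β = 0.640: g = 0.2474, g' = -0.813 → β = 0.944
  β = 0.944: g = -0.0263, g' = -1.097 → β = 0.920
Converged at β = 0.920.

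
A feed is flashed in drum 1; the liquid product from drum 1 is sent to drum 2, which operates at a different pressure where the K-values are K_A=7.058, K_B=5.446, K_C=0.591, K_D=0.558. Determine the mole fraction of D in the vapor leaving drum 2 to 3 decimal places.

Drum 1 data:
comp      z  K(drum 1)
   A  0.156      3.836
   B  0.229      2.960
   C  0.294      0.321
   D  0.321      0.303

y_D (drum 2) = 0.271

Drum 1:
Rachford–Rice: g(ψ₁) = Σ zᵢ(Kᵢ−1)/(1+ψ₁(Kᵢ−1)) = 0.
g(0) = ΣzᵢKᵢ − 1 = 0.468 and g(1) = 1 − Σzᵢ/Kᵢ = -1.093, so a root lies in (0, 1).
Newton iteration, ψ₁⁰ = 0.35:
  ψ₁ = 0.350: g = -0.0695, g' = -1.132 → ψ₁ = 0.289
  ψ₁ = 0.289: g = 0.0017, g' = -1.192 → ψ₁ = 0.290
Converged at ψ₁ = 0.290.
Drum-1 compositions:
  A: x = 0.086, y = 0.328
  B: x = 0.146, y = 0.432
  C: x = 0.366, y = 0.118
  D: x = 0.402, y = 0.122
Drum-2 feed = drum-1 liquid: z₂ = (0.0856, 0.1460, 0.3661, 0.4023).
Drum 2:
Let ψ₂ = V/F and solve Σ zᵢ(Kᵢ−1)/(1+ψ₂(Kᵢ−1)) = 0.
Check two-phase: ΣzᵢKᵢ = 1.840 > 1 and Σzᵢ/Kᵢ = 1.379 > 1, so g(0) = 0.840 > 0 and g(1) = -0.379 < 0.
Newton–Raphson from ψ₂ = 0.61:
  ψ₂ = 0.610: g = -0.1576, g' = -0.608 → ψ₂ = 0.351
  ψ₂ = 0.351: g = 0.0343, g' = -0.956 → ψ₂ = 0.387
  ψ₂ = 0.387: g = 0.0016, g' = -0.872 → ψ₂ = 0.388
Converged at ψ₂ = 0.388.
  A: x = 0.026, y = 0.180
  B: x = 0.054, y = 0.292
  C: x = 0.435, y = 0.257
  D: x = 0.486, y = 0.271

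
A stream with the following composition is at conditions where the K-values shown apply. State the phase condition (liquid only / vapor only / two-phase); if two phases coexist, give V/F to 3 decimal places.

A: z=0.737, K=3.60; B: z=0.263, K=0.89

vapor only

ΣzᵢKᵢ = 2.887; Σzᵢ/Kᵢ = 0.500.
Since Σzᵢ/Kᵢ < 1 the mixture is above its dew point — single vapor phase.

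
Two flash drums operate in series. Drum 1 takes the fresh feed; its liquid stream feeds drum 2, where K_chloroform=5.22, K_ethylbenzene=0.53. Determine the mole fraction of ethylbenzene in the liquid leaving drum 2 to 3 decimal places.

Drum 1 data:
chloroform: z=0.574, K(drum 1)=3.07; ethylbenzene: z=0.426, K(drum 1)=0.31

x_ethylbenzene (drum 2) = 0.900

Drum 1:
Binary case is linear: z₁(K₁−1)(1+ψ₁(K₂−1)) + z₂(K₂−1)(1+ψ₁(K₁−1)) = 0
⇒ ψ₁ = [z₁(K₁−1)+z₂(K₂−1)] / [−(K₁−1)(K₂−1)] = 0.8942/1.4283 = 0.626
Drum-1 compositions:
  chloroform: x = 0.250, y = 0.768
  ethylbenzene: x = 0.750, y = 0.232
Drum-2 feed = drum-1 liquid: z₂ = (0.2500, 0.7500).
Drum 2:
Let ψ₂ = V/F and solve Σ zᵢ(Kᵢ−1)/(1+ψ₂(Kᵢ−1)) = 0.
g(0) = ΣzᵢKᵢ − 1 = 0.703 and g(1) = 1 − Σzᵢ/Kᵢ = -0.463, so a root lies in (0, 1).
Newton–Raphson from ψ₂ = 0.66:
  ψ₂ = 0.660: g = -0.2323, g' = -0.659 → ψ₂ = 0.307
  ψ₂ = 0.307: g = 0.0472, g' = -1.070 → ψ₂ = 0.352
  ψ₂ = 0.352: g = 0.0025, g' = -0.960 → ψ₂ = 0.354
Converged at ψ₂ = 0.354.
  chloroform: x = 0.100, y = 0.523
  ethylbenzene: x = 0.900, y = 0.477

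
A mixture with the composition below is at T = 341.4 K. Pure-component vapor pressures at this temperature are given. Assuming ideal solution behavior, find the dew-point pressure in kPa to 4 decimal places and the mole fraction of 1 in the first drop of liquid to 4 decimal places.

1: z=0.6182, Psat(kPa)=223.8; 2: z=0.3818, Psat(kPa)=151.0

At the dew point ψ → 1, so Σzᵢ/Kᵢ = 1 with Kᵢ = Pᵢˢᵃᵗ/P ⇒ 1/P = Σzᵢ/Pᵢˢᵃᵗ.
1/P = 0.6182/223.8 + 0.3818/151.0 = 0.0052908 ⇒ P = 189.0086 kPa
xᵢ = zᵢP/Pᵢˢᵃᵗ ⇒ x_1 = 0.6182·189.0086/223.8 = 0.5221

Pdew = 189.0086 kPa, x_1 = 0.5221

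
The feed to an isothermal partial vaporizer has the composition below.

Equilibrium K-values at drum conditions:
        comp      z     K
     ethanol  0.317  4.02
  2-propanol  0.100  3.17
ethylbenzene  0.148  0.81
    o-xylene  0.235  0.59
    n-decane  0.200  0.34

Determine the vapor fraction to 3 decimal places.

ψ = 0.674

Newton iteration, ψ⁰ = 0.41:
  ψ = 0.410: g = 0.2153, g' = -0.936 → ψ = 0.640
  ψ = 0.640: g = 0.0261, g' = -0.759 → ψ = 0.674
Converged at ψ = 0.674.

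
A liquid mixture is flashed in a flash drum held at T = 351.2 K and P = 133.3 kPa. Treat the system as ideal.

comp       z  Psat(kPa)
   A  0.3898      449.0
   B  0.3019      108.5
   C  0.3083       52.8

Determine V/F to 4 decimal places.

Raoult's law: Kᵢ = Pᵢˢᵃᵗ/P = Pᵢˢᵃᵗ/133.3.
  K_A = 449.0/133.3 = 3.368342, K_B = 108.5/133.3 = 0.813953, K_C = 52.8/133.3 = 0.396099
Material balance + equilibrium reduce to Σ zᵢ(Kᵢ−1)/(1+V/F(Kᵢ−1)) = 0.
Check two-phase: ΣzᵢKᵢ = 1.6808 > 1 and Σzᵢ/Kᵢ = 1.2650 > 1, so g(0) = 0.6808 > 0 and g(1) = -0.2650 < 0.
Newton–Raphson from V/F = 0.5:
  V/F = 0.5000: g = 0.09402, g' = -0.7018 → V/F = 0.6340
  V/F = 0.6340: g = 0.00369, g' = -0.6581 → V/F = 0.6396
Converged at V/F = 0.6396.

V/F = 0.6396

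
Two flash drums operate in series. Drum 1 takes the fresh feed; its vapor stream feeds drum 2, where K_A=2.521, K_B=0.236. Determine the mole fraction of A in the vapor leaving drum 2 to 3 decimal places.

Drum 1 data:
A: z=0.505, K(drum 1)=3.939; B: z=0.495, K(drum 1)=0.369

y_A (drum 2) = 0.843

Drum 1:
Binary case is linear: z₁(K₁−1)(1+ψ₁(K₂−1)) + z₂(K₂−1)(1+ψ₁(K₁−1)) = 0
⇒ ψ₁ = [z₁(K₁−1)+z₂(K₂−1)] / [−(K₁−1)(K₂−1)] = 1.1719/1.8545 = 0.632
Drum-1 compositions:
  A: x = 0.177, y = 0.696
  B: x = 0.823, y = 0.304
Drum-2 feed = drum-1 vapor: z₂ = (0.6962, 0.3038).
Drum 2:
Rachford–Rice: g(ψ₂) = Σ zᵢ(Kᵢ−1)/(1+ψ₂(Kᵢ−1)) = 0.
g(0) = ΣzᵢKᵢ − 1 = 0.827 and g(1) = 1 − Σzᵢ/Kᵢ = -0.563, so a root lies in (0, 1).
Binary case is linear: z₁(K₁−1)(1+ψ₂(K₂−1)) + z₂(K₂−1)(1+ψ₂(K₁−1)) = 0
⇒ ψ₂ = [z₁(K₁−1)+z₂(K₂−1)] / [−(K₁−1)(K₂−1)] = 0.8269/1.1620 = 0.712
  A: x = 0.334, y = 0.843
  B: x = 0.666, y = 0.157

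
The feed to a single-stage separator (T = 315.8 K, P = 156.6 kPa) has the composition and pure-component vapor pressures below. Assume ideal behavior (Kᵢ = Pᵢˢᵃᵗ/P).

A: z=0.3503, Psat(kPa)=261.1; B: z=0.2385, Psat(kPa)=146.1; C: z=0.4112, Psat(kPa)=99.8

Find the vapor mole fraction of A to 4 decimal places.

Raoult's law: Kᵢ = Pᵢˢᵃᵗ/P = Pᵢˢᵃᵗ/156.6.
  K_A = 261.1/156.6 = 1.667305, K_B = 146.1/156.6 = 0.932950, K_C = 99.8/156.6 = 0.637292
Let ψ = V/F and solve Σ zᵢ(Kᵢ−1)/(1+ψ(Kᵢ−1)) = 0.
g(0) = ΣzᵢKᵢ − 1 = 0.0686 and g(1) = 1 − Σzᵢ/Kᵢ = -0.1110, so a root lies in (0, 1).
Iterate (Newton) starting at ψ = 0.49:
  ψ = 0.4900: g = -0.02176, g' = -0.1697 → ψ = 0.3618
  ψ = 0.3618: g = 0.00023, g' = -0.1740 → ψ = 0.3631
Converged at ψ = 0.3631.
Compositions from xᵢ = zᵢ/(1+ψ(Kᵢ−1)), yᵢ = Kᵢxᵢ:
  A: x = 0.2820, y = 0.4701
  B: x = 0.2445, y = 0.2281
  C: x = 0.4736, y = 0.3018

y_A = 0.4701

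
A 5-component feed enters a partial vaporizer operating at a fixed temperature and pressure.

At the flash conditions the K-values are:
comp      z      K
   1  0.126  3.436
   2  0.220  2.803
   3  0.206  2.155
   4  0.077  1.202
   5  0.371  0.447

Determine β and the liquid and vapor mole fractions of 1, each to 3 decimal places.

Newton–Raphson from β = 0.51:
  β = 0.510: g = 0.2216, g' = -0.674 → β = 0.839
  β = 0.839: g = 0.0103, g' = -0.662 → β = 0.854
Converged at β = 0.854.
Compositions from xᵢ = zᵢ/(1+β(Kᵢ−1)), yᵢ = Kᵢxᵢ:
  1: x = 0.041, y = 0.141
  2: x = 0.087, y = 0.243
  3: x = 0.104, y = 0.223
  4: x = 0.066, y = 0.079
  5: x = 0.703, y = 0.314

β = 0.854, x_1 = 0.041, y_1 = 0.141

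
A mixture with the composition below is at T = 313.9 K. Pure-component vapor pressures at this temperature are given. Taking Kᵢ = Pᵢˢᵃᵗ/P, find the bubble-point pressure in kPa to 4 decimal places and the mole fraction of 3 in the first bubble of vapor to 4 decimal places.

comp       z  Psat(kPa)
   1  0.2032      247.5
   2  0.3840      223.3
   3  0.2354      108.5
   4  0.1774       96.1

Pbub = 178.6282 kPa, y_3 = 0.1430

At the bubble point ψ → 0, so ΣzᵢKᵢ = 1 with Kᵢ = Pᵢˢᵃᵗ/P ⇒ P = ΣzᵢPᵢˢᵃᵗ.
P = 0.2032·247.5 + 0.3840·223.3 + 0.2354·108.5 + 0.1774·96.1 = 178.6282 kPa
yᵢ = zᵢPᵢˢᵃᵗ/P ⇒ y_3 = 0.2354·108.5/178.6282 = 0.1430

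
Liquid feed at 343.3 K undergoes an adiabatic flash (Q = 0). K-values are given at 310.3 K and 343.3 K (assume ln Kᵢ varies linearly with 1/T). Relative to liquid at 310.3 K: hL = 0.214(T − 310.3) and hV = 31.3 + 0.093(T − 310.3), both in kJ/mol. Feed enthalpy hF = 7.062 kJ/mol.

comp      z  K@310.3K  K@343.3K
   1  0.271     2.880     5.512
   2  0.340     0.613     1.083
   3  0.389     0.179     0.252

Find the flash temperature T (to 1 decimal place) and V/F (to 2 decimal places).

T = 318.7 K, V/F = 0.17

Adiabatic flash: solve Rachford–Rice at each trial T, then check hF = ψ·hV(T) + (1−ψ)·hL(T).
  T = 310.3 K: K = (2.880, 0.613, 0.179), RR gives ψ = 0.049, H_out = 1.523 kJ/mol
  T = 343.3 K: K = (5.512, 1.083, 0.252), RR gives ψ = 0.443, H_out = 19.154 kJ/mol
  T = 326.8 K: K = (4.050, 0.827, 0.214), RR gives ψ = 0.273, H_out = 11.531 kJ/mol
  T = 318.6 K: K = (3.434, 0.715, 0.196), RR gives ψ = 0.172, H_out = 6.998 kJ/mol
  T = 322.7 K: K = (3.733, 0.770, 0.205), RR gives ψ = 0.225, H_out = 9.347 kJ/mol
  T = 320.6 K: K = (3.578, 0.741, 0.201), RR gives ψ = 0.198, H_out = 8.167 kJ/mol
Linear interpolation between T = 318.6 (H_out = 6.998) and T = 320.6 (H_out = 8.167) on hF = 7.062 gives T ≈ 318.7 K, at which ψ = 0.17.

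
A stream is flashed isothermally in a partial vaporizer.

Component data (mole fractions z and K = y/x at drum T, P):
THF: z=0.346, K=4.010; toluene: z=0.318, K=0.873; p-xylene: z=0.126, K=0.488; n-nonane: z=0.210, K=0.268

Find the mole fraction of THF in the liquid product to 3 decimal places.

x_THF = 0.130

Rachford–Rice: g(ψ) = Σ zᵢ(Kᵢ−1)/(1+ψ(Kᵢ−1)) = 0.
g(0) = ΣzᵢKᵢ − 1 = 0.783 and g(1) = 1 − Σzᵢ/Kᵢ = -0.492, so a root lies in (0, 1).
Newton–Raphson from ψ = 0.5:
  ψ = 0.500: g = 0.0435, g' = -0.845 → ψ = 0.551
  ψ = 0.551: g = 0.0005, g' = -0.830 → ψ = 0.552
Converged at ψ = 0.552.
Compositions from xᵢ = zᵢ/(1+ψ(Kᵢ−1)), yᵢ = Kᵢxᵢ:
  THF: x = 0.130, y = 0.521
  toluene: x = 0.342, y = 0.299
  p-xylene: x = 0.176, y = 0.086
  n-nonane: x = 0.352, y = 0.094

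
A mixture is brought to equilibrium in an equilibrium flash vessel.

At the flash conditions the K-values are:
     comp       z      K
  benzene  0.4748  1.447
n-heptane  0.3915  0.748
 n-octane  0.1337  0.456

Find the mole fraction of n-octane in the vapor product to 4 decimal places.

y_n-octane = 0.0710

Material balance + equilibrium reduce to Σ zᵢ(Kᵢ−1)/(1+V/F(Kᵢ−1)) = 0.
g(0) = ΣzᵢKᵢ − 1 = 0.0408 and g(1) = 1 − Σzᵢ/Kᵢ = -0.1447, so a root lies in (0, 1).
Iterate (Newton) starting at V/F = 0.54:
  V/F = 0.5400: g = -0.04622, g' = -0.1742 → V/F = 0.2747
  V/F = 0.2747: g = -0.00248, g' = -0.1586 → V/F = 0.2591
  V/F = 0.2591: g = -0.00000, g' = -0.1583 → V/F = 0.2590
Converged at V/F = 0.2590.
Compositions from xᵢ = zᵢ/(1+V/F(Kᵢ−1)), yᵢ = Kᵢxᵢ:
  benzene: x = 0.4255, y = 0.6157
  n-heptane: x = 0.4188, y = 0.3133
  n-octane: x = 0.1556, y = 0.0710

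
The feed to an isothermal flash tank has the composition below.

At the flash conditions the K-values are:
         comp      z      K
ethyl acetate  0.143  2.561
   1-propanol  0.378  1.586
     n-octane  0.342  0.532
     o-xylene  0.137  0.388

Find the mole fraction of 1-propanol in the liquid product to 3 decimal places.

Let β = V/F and solve Σ zᵢ(Kᵢ−1)/(1+β(Kᵢ−1)) = 0.
g(0) = ΣzᵢKᵢ − 1 = 0.201 and g(1) = 1 − Σzᵢ/Kᵢ = -0.290, so a root lies in (0, 1).
Newton–Raphson from β = 0.38:
  β = 0.380: g = 0.0173, g' = -0.422 → β = 0.421
Converged at β = 0.421.
Compositions from xᵢ = zᵢ/(1+β(Kᵢ−1)), yᵢ = Kᵢxᵢ:
  ethyl acetate: x = 0.086, y = 0.221
  1-propanol: x = 0.303, y = 0.481
  n-octane: x = 0.426, y = 0.227
  o-xylene: x = 0.185, y = 0.072

x_1-propanol = 0.303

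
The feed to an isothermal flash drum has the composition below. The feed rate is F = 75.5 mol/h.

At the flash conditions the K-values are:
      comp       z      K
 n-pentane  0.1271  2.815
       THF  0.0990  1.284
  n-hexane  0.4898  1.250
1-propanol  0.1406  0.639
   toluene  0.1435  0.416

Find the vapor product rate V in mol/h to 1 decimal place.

V = 58.0 mol/h

Rachford–Rice: g(ψ) = Σ zᵢ(Kᵢ−1)/(1+ψ(Kᵢ−1)) = 0.
Check two-phase: ΣzᵢKᵢ = 1.2467 > 1 and Σzᵢ/Kᵢ = 1.0791 > 1, so g(0) = 0.2467 > 0 and g(1) = -0.0791 < 0.
Iterate (Newton) starting at ψ = 0.5:
  ψ = 0.5000: g = 0.07410, g' = -0.2703 → ψ = 0.7741
  ψ = 0.7741: g = -0.00183, g' = -0.2976 → ψ = 0.7680
  ψ = 0.7680: g = -0.00000, g' = -0.2960 → ψ = 0.7679
Converged at ψ = 0.7679.
Then V = ψ·F = 0.7679·75.5 = 58.0 mol/h and L = F − V = 17.5 mol/h.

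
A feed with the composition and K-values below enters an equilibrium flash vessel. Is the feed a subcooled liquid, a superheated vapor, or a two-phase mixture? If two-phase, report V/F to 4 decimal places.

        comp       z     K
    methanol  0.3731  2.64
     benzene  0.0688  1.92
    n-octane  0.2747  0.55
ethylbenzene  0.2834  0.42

two-phase, V/F = 0.4813

ΣzᵢKᵢ = 1.3872; Σzᵢ/Kᵢ = 1.3514.
Both exceed 1, so a two-phase solution exists.
Material balance + equilibrium reduce to Σ zᵢ(Kᵢ−1)/(1+ψ(Kᵢ−1)) = 0.
Newton–Raphson from ψ = 0.5:
  ψ = 0.5000: g = -0.01146, g' = -0.6120 → ψ = 0.4813
Converged at ψ = 0.4813.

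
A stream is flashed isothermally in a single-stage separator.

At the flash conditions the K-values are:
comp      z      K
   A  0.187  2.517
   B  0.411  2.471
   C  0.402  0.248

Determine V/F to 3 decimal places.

V/F = 0.525

Material balance + equilibrium reduce to Σ zᵢ(Kᵢ−1)/(1+V/F(Kᵢ−1)) = 0.
g(0) = ΣzᵢKᵢ − 1 = 0.586 and g(1) = 1 − Σzᵢ/Kᵢ = -0.862, so a root lies in (0, 1).
Iterate (Newton) starting at V/F = 0.5:
  V/F = 0.500: g = 0.0252, g' = -1.018 → V/F = 0.525
Converged at V/F = 0.525.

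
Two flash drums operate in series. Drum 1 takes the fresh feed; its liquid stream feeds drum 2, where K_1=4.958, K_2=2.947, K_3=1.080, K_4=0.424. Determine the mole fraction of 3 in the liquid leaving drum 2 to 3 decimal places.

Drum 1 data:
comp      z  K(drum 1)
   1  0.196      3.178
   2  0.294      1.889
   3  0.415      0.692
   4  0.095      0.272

x_3 (drum 2) = 0.505

Drum 1:
Material balance + equilibrium reduce to Σ zᵢ(Kᵢ−1)/(1+ψ₁(Kᵢ−1)) = 0.
g(0) = ΣzᵢKᵢ − 1 = 0.491 and g(1) = 1 − Σzᵢ/Kᵢ = -0.166, so a root lies in (0, 1).
Newton–Raphson from ψ₁ = 0.5:
  ψ₁ = 0.500: g = 0.1255, g' = -0.504 → ψ₁ = 0.749
  ψ₁ = 0.749: g = 0.0009, g' = -0.528 → ψ₁ = 0.751
Converged at ψ₁ = 0.751.
Drum-1 compositions:
  1: x = 0.074, y = 0.236
  2: x = 0.176, y = 0.333
  3: x = 0.540, y = 0.374
  4: x = 0.209, y = 0.057
Drum-2 feed = drum-1 liquid: z₂ = (0.0744, 0.1763, 0.5398, 0.2095).
Drum 2:
Let ψ₂ = V/F and solve Σ zᵢ(Kᵢ−1)/(1+ψ₂(Kᵢ−1)) = 0.
g(0) = ΣzᵢKᵢ − 1 = 0.560 and g(1) = 1 − Σzᵢ/Kᵢ = -0.069, so a root lies in (0, 1).
Newton iteration, ψ₂⁰ = 0.5:
  ψ₂ = 0.500: g = 0.1448, g' = -0.443 → ψ₂ = 0.827
  ψ₂ = 0.827: g = 0.0106, g' = -0.418 → ψ₂ = 0.852
Converged at ψ₂ = 0.852.
  1: x = 0.017, y = 0.084
  2: x = 0.066, y = 0.195
  3: x = 0.505, y = 0.546
  4: x = 0.411, y = 0.174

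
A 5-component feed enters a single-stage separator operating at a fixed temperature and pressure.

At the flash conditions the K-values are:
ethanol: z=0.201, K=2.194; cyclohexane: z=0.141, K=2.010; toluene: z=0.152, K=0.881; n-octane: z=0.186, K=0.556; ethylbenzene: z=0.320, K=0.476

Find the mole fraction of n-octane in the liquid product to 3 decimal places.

Rachford–Rice: g(V/F) = Σ zᵢ(Kᵢ−1)/(1+V/F(Kᵢ−1)) = 0.
g(0) = ΣzᵢKᵢ − 1 = 0.114 and g(1) = 1 − Σzᵢ/Kᵢ = -0.341, so a root lies in (0, 1).
Newton–Raphson from V/F = 0.5:
  V/F = 0.500: g = -0.1077, g' = -0.400 → V/F = 0.231
  V/F = 0.231: g = 0.0022, g' = -0.432 → V/F = 0.236
Converged at V/F = 0.236.
Compositions from xᵢ = zᵢ/(1+V/F(Kᵢ−1)), yᵢ = Kᵢxᵢ:
  ethanol: x = 0.157, y = 0.344
  cyclohexane: x = 0.114, y = 0.229
  toluene: x = 0.156, y = 0.138
  n-octane: x = 0.208, y = 0.116
  ethylbenzene: x = 0.365, y = 0.174

x_n-octane = 0.208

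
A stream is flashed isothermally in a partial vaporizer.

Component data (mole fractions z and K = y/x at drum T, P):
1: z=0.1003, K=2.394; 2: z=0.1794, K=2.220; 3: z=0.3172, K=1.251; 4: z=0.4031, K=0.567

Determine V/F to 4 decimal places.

Material balance + equilibrium reduce to Σ zᵢ(Kᵢ−1)/(1+V/F(Kᵢ−1)) = 0.
Check two-phase: ΣzᵢKᵢ = 1.2638 > 1 and Σzᵢ/Kᵢ = 1.0872 > 1, so g(0) = 0.2638 > 0 and g(1) = -0.0872 < 0.
Newton–Raphson from V/F = 0.44:
  V/F = 0.4400: g = 0.08516, g' = -0.3195 → V/F = 0.7065
  V/F = 0.7065: g = 0.00413, g' = -0.2978 → V/F = 0.7204
Converged at V/F = 0.7204.

V/F = 0.7204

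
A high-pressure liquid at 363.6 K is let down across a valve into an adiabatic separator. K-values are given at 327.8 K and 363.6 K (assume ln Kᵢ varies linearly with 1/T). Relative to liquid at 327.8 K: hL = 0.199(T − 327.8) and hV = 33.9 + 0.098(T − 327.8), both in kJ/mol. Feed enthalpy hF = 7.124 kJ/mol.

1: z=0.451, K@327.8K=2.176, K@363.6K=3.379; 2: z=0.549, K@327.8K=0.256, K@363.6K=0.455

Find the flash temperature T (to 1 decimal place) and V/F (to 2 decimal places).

T = 331.3 K, V/F = 0.19

Adiabatic flash: solve Rachford–Rice at each trial T, then check hF = ψ·hV(T) + (1−ψ)·hL(T).
  T = 327.8 K: K = (2.176, 0.256), RR gives ψ = 0.139, H_out = 4.724 kJ/mol
  T = 363.6 K: K = (3.379, 0.455), RR gives ψ = 0.597, H_out = 25.196 kJ/mol
  T = 345.7 K: K = (2.743, 0.346), RR gives ψ = 0.375, H_out = 15.597 kJ/mol
  T = 336.8 K: K = (2.452, 0.299), RR gives ψ = 0.266, H_out = 10.550 kJ/mol
  T = 332.3 K: K = (2.312, 0.277), RR gives ψ = 0.205, H_out = 7.763 kJ/mol
  T = 330.1 K: K = (2.245, 0.267), RR gives ψ = 0.174, H_out = 6.314 kJ/mol
Linear interpolation between T = 330.1 (H_out = 6.314) and T = 332.3 (H_out = 7.763) on hF = 7.124 gives T ≈ 331.3 K, at which ψ = 0.19.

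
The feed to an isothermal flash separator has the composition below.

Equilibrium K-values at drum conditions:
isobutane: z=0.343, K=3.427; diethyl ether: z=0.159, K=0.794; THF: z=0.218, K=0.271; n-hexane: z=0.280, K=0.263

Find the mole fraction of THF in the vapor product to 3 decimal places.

y_THF = 0.074

Let ψ = V/F and solve Σ zᵢ(Kᵢ−1)/(1+ψ(Kᵢ−1)) = 0.
g(0) = ΣzᵢKᵢ − 1 = 0.434 and g(1) = 1 − Σzᵢ/Kᵢ = -1.169, so a root lies in (0, 1).
Newton iteration, ψ⁰ = 0.38:
  ψ = 0.380: g = -0.1089, g' = -1.070 → ψ = 0.278
  ψ = 0.278: g = 0.0033, g' = -1.151 → ψ = 0.281
Converged at ψ = 0.281.
Compositions from xᵢ = zᵢ/(1+ψ(Kᵢ−1)), yᵢ = Kᵢxᵢ:
  isobutane: x = 0.204, y = 0.699
  diethyl ether: x = 0.169, y = 0.134
  THF: x = 0.274, y = 0.074
  n-hexane: x = 0.353, y = 0.093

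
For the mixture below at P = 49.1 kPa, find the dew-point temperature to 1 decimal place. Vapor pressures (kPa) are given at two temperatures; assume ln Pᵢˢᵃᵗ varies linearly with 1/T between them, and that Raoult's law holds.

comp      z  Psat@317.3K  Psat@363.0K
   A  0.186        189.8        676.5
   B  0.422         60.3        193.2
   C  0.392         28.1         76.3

Dew-point temperature: Σzᵢ·P/Pᵢˢᵃᵗ(T) = 1. Interpolate ln Pᵢˢᵃᵗ = aᵢ + bᵢ/T.
  T = 317.3 K: ΣzᵢP/Pᵢˢᵃᵗ = 1.0767
  T = 363.0 K: ΣzᵢP/Pᵢˢᵃᵗ = 0.3730
  T = 340.1 K: ΣzᵢP/Pᵢˢᵃᵗ = 0.6117
  T = 328.7 K: ΣzᵢP/Pᵢˢᵃᵗ = 0.8034
  T = 323.0 K: ΣzᵢP/Pᵢˢᵃᵗ = 0.9276
  T = 320.1 K: ΣzᵢP/Pᵢˢᵃᵗ = 1.0000
Interpolating between 317.3 K and 320.1 K gives T ≈ 320.1 K.

T = 320.1 K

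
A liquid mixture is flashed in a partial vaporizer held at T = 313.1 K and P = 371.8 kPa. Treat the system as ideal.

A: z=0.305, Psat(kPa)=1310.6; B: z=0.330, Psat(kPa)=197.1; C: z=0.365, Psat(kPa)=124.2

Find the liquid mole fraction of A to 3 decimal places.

x_A = 0.186

Raoult's law: Kᵢ = Pᵢˢᵃᵗ/P = Pᵢˢᵃᵗ/371.8.
  K_A = 1310.6/371.8 = 3.52501, K_B = 197.1/371.8 = 0.53012, K_C = 124.2/371.8 = 0.33405
Material balance + equilibrium reduce to Σ zᵢ(Kᵢ−1)/(1+ψ(Kᵢ−1)) = 0.
Feasibility: ΣzᵢKᵢ = 1.372, Σzᵢ/Kᵢ = 1.802 — both > 1, two phases present.
Newton–Raphson from ψ = 0.5:
  ψ = 0.500: g = -0.2267, g' = -0.868 → ψ = 0.239
  ψ = 0.239: g = 0.0167, g' = -1.078 → ψ = 0.254
  ψ = 0.254: g = 0.0002, g' = -1.050 → ψ = 0.255
Converged at ψ = 0.255.
Compositions from xᵢ = zᵢ/(1+ψ(Kᵢ−1)), yᵢ = Kᵢxᵢ:
  A: x = 0.186, y = 0.654
  B: x = 0.375, y = 0.199
  C: x = 0.440, y = 0.147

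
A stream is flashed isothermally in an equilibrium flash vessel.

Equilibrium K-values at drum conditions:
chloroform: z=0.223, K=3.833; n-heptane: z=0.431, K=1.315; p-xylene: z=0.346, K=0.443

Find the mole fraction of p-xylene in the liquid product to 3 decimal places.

Newton iteration, β⁰ = 0.5:
  β = 0.500: g = 0.1116, g' = -0.545 → β = 0.705
  β = 0.705: g = 0.0046, g' = -0.519 → β = 0.714
Converged at β = 0.714.
Compositions from xᵢ = zᵢ/(1+β(Kᵢ−1)), yᵢ = Kᵢxᵢ:
  chloroform: x = 0.074, y = 0.283
  n-heptane: x = 0.352, y = 0.463
  p-xylene: x = 0.574, y = 0.254

x_p-xylene = 0.574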